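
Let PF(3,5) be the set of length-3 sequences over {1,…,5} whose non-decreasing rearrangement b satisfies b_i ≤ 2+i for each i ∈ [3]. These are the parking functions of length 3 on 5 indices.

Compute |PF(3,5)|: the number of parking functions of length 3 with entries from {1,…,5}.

108

|PF| = (5−3+1)·(5+1)^(3−1) = 3·36 = 108 (Pollak)
E.g. (2,3,2) → sorted (2,2,3): b_i ≤ 2+i ∀i, a PF.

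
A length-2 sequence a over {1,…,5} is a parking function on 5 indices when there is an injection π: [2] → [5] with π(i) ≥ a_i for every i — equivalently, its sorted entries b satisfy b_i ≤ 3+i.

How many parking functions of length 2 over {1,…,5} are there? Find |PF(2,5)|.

|PF| = (6−2)·6^(2−1) = 4×6 = 24 [KW]
Check (1,2) → sorted (1,2): b_i ≤ 3+i ∀i, a PF.

24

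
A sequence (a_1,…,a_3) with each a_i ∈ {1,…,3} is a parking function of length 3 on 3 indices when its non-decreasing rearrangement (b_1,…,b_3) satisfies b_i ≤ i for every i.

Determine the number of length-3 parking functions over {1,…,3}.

16

#PF = 1·4^2 = 1·16 = 16 (Konheim–Weiss)
E.g. (1,1,2) → sorted (1,1,2): b_i ≤ i ∀i, a PF.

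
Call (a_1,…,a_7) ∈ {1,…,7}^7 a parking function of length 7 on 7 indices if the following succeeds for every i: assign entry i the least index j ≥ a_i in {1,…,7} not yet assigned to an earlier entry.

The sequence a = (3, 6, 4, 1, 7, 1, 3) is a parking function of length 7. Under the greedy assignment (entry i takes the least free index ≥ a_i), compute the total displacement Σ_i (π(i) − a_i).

Σπ(i) = 1+…+7 = 28; Σa = 3+6+4+1+7+1+3 = 25; disp = 28−25 = 3.

3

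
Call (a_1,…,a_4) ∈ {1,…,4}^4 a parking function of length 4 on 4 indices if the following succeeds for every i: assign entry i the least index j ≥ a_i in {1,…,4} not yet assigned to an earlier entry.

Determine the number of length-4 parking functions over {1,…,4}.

|PF(4,4)| = (4−4+1)·(4+1)^(4−1) = 1 · 125 = 125 (Pollak)
Check (4,1,2,1) → sorted (1,1,2,4): b_i ≤ i ∀i, a PF.

125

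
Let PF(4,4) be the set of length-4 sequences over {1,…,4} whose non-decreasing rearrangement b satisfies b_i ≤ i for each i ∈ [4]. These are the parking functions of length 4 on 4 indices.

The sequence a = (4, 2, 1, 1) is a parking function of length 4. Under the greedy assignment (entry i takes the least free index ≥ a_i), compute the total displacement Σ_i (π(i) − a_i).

Σπ = 4·5/2 = 10 (π permutes [4]); Σa = 4+2+1+1 = 8; disp = 10−8 = 2.

2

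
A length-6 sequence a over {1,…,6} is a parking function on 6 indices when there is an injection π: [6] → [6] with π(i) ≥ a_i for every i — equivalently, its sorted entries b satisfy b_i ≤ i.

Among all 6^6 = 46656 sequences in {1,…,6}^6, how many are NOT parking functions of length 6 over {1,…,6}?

29849

Count = (6+1−6)·(6+1)^{6−1} = 1·16807 = 16807 (Konheim–Weiss)
Check (6,4,4,2,3,5) → sorted (2,3,4,4,5,6): b_1=2>1, not a PF.
6^6 − 16807 = 46656 − 16807 = 29849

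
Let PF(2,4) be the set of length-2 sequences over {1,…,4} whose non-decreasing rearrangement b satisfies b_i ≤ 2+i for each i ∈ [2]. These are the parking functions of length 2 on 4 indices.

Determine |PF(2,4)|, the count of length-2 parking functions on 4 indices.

15

#PF = 3·5^1 = 3 · 5 = 15
E.g. (1,4) → sorted (1,4): b_i ≤ 2+i ∀i, a PF.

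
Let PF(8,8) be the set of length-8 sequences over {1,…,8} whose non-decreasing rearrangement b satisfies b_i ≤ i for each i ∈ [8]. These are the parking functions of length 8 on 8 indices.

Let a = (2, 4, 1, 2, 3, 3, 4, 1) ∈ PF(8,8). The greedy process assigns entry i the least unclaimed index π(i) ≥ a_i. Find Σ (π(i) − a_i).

Σπ = 36 ({1..8} each once); Σa = 2+4+1+2+3+3+4+1 = 20; disp = 36−20 = 16.

16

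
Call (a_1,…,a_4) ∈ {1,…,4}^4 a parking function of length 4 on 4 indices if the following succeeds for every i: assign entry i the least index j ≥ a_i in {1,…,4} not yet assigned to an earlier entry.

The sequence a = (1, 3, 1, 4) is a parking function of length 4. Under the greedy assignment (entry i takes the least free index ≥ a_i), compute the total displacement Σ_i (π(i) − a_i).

1

Σπ = 4·5/2 = 10 (π permutes [4]); Σa = 1+3+1+4 = 9; disp = 10−9 = 1.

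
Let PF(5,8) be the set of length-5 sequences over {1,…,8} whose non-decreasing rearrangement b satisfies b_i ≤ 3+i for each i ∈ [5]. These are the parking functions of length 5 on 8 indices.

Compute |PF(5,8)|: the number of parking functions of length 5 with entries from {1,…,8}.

Count = 4·9^4 = 4 · 6561 = 26244 (Pollak)
E.g. (5,2,3,3,3) → sorted (2,3,3,3,5): b_i ≤ 3+i ∀i, a PF.

26244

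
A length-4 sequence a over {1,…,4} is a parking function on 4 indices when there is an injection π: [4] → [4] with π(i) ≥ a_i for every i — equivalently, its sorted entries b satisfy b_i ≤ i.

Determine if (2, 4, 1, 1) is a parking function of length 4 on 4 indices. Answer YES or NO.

YES

Sorted: b = (1, 1, 2, 4).
  b_1=1 ≤ 1
  b_2=1 ≤ 2
  b_3=2 ≤ 3
  b_4=4 ≤ 4
All bounds hold ⇒ YES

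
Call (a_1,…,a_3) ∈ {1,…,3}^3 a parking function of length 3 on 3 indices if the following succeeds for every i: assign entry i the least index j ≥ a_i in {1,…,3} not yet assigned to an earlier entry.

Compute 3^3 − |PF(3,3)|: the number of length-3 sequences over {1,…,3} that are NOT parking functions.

Count = (4−3)·4^(3−1) = 1×16 = 16
Check (1,3,3) → sorted (1,3,3): b_2=3>2, not a PF.
3^3 − 16 = 27 − 16 = 11

11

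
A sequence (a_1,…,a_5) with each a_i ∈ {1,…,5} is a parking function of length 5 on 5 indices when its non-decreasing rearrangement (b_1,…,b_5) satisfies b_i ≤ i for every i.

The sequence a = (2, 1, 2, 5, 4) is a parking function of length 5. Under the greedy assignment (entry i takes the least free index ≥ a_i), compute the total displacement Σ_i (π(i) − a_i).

Σπ = 15 ({1..5} each once); Σa = 2+1+2+5+4 = 14; disp = 15−14 = 1.

1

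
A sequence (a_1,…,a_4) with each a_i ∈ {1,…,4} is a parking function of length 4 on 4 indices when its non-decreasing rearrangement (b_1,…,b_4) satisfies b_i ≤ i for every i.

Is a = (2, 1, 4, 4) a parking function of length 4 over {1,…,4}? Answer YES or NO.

Order a: b = (1, 2, 4, 4).
  b_1=1 ≤ 1
  b_2=2 ≤ 2
  b_3=4 > 3
  fails at i=3 ⇒ NO

NO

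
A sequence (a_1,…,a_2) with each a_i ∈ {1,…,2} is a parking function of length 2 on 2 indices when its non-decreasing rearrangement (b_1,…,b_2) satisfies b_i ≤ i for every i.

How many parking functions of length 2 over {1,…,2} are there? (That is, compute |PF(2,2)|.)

#PF = (2+1−2)·(2+1)^{2−1} = 1 · 3 = 3
Check (1,1) → sorted (1,1): b_i ≤ i ∀i, a PF.

3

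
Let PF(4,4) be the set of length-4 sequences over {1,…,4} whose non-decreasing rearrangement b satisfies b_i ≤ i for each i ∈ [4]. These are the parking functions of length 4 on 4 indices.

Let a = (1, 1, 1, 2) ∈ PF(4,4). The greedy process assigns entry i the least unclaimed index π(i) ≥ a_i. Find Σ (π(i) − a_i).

Σπ = 4·5/2 = 10 (π permutes [4]); Σa = 1+1+1+2 = 5; disp = 10−5 = 5.

5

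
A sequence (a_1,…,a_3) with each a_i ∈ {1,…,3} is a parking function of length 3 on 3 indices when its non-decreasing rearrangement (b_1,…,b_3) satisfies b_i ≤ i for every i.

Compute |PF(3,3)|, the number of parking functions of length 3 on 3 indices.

|PF(3,3)| = (4−3)·4^(3−1) = 1·16 = 16 (Pollak)
E.g. (1,1,3) → sorted (1,1,3): b_i ≤ i ∀i, a PF.

16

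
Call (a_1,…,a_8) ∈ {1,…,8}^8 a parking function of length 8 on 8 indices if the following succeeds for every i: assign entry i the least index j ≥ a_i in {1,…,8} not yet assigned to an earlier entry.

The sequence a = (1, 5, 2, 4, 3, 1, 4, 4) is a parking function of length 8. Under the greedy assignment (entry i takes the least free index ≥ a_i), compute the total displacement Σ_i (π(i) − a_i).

12

Σπ(i) = 1+…+8 = 36; Σa = 1+5+2+4+3+1+4+4 = 24; disp = 36−24 = 12.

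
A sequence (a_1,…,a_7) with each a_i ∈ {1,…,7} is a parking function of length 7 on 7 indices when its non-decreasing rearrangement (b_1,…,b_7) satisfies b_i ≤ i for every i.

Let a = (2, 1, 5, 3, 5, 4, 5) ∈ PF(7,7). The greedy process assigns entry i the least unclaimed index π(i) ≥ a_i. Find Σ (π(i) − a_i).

3

Σπ = 28 ({1..7} each once); Σa = 2+1+5+3+5+4+5 = 25; disp = 28−25 = 3.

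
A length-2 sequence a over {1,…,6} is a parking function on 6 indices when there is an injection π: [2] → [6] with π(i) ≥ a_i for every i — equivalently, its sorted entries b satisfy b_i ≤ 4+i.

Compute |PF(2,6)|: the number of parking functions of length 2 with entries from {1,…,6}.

Count = 5·7^1 = 5×7 = 35 [KW]
One tuple (1,1) → sorted (1,1): b_i ≤ 4+i ∀i, a PF.

35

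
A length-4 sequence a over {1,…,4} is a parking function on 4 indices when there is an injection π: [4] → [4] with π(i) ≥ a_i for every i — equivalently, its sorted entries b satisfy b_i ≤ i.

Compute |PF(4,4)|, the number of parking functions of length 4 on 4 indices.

125

Count = (4+1−4)·(4+1)^{4−1} = 1 · 125 = 125
E.g. (3,2,1,2) → sorted (1,2,2,3): b_i ≤ i ∀i, a PF.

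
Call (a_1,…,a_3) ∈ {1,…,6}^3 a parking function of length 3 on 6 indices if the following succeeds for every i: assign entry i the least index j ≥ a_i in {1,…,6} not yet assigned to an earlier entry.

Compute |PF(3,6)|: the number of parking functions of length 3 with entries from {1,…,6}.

196

#PF = (6−3+1)·(6+1)^(3−1) = 4·49 = 196
Check (5,4,6) → sorted (4,5,6): b_i ≤ 3+i ∀i, a PF.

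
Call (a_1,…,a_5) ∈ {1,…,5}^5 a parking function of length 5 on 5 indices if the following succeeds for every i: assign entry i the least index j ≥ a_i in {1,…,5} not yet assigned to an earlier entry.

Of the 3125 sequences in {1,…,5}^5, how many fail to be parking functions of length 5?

|PF| = (6−5)·6^(5−1) = 1×1296 = 1296
Check (5,1,5,5,1) → sorted (1,1,5,5,5): b_3=5>3, not a PF.
5^5 − 1296 = 3125 − 1296 = 1829

1829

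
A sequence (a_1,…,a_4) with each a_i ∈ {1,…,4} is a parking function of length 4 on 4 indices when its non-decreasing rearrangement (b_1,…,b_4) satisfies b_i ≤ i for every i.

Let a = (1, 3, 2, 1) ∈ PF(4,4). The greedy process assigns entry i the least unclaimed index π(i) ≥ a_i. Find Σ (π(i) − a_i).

Σπ(i) = 1+…+4 = 10; Σa = 1+3+2+1 = 7; disp = 10−7 = 3.

3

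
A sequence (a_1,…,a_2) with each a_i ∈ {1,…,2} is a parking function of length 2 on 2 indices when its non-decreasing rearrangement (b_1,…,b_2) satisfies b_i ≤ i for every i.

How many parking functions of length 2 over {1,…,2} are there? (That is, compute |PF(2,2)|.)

3

|PF| = (2−2+1)·(2+1)^(2−1) = 1×3 = 3 (Pollak)
Check (2,1) → sorted (1,2): b_i ≤ i ∀i, a PF.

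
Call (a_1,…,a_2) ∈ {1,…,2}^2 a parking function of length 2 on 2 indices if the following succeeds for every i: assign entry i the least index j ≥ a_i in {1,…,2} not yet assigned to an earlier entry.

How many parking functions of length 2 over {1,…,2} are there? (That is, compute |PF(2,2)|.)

3

|PF(2,2)| = (2−2+1)·(2+1)^(2−1) = 1·3 = 3 (Pollak)
E.g. (1,2) → sorted (1,2): b_i ≤ i ∀i, a PF.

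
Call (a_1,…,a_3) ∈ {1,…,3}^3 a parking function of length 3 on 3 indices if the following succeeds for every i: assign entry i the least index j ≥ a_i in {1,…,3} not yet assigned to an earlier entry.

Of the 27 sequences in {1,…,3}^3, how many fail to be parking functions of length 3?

11

Count = (4−3)·4^(3−1) = 1·16 = 16
One tuple (3,1,3) → sorted (1,3,3): b_2=3>2, not a PF.
So 27 − 16 = 11 fail.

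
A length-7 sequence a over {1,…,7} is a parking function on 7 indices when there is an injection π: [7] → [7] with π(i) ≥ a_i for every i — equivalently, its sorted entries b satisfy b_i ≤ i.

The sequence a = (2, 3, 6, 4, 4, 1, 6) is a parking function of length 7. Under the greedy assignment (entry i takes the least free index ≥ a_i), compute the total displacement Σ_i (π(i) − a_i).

Σπ = 28 ({1..7} each once); Σa = 2+3+6+4+4+1+6 = 26; disp = 28−26 = 2.

2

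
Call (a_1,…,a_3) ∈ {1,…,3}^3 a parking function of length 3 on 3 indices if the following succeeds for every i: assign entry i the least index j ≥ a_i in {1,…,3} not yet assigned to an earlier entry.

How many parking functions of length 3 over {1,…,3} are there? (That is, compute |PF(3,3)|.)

16

|PF| = (4−3)·4^(3−1) = 1·16 = 16 (Konheim–Weiss)
One tuple (3,1,1) → sorted (1,1,3): b_i ≤ i ∀i, a PF.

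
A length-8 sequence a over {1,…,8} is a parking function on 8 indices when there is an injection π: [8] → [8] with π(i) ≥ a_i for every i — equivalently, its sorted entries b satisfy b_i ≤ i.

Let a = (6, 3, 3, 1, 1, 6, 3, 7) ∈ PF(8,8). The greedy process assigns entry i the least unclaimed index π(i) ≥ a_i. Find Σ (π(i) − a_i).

6

Σπ = 8·9/2 = 36 (π permutes [8]); Σa = 6+3+3+1+1+6+3+7 = 30; disp = 36−30 = 6.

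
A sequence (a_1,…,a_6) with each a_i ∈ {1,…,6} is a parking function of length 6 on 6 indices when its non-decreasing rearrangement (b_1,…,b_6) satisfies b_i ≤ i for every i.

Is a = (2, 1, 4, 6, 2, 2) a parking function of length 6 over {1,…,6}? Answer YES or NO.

Sorted: b = (1, 2, 2, 2, 4, 6).
  b_1=1 ≤ 1
  b_2=2 ≤ 2
  b_3=2 ≤ 3
  b_4=2 ≤ 4
  b_5=4 ≤ 5
  b_6=6 ≤ 6
All bounds hold ⇒ YES

YES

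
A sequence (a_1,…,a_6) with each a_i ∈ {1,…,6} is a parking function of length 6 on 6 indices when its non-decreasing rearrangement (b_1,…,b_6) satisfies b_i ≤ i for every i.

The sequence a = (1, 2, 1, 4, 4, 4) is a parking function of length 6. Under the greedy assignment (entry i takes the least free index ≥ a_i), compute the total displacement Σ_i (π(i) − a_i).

5

Σπ = 6·7/2 = 21 (π permutes [6]); Σa = 1+2+1+4+4+4 = 16; disp = 21−16 = 5.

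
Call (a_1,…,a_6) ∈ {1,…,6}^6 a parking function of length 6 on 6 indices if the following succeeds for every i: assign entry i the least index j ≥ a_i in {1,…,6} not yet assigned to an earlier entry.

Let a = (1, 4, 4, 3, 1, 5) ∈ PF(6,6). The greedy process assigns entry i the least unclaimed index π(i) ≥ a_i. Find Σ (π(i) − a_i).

3

Σπ = 6·7/2 = 21 (π permutes [6]); Σa = 1+4+4+3+1+5 = 18; disp = 21−18 = 3.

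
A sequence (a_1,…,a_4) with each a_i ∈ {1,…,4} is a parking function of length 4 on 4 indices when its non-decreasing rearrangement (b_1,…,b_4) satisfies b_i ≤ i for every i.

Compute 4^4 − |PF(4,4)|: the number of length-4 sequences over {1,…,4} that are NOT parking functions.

131

|PF| = (5−4)·5^(4−1) = 1 · 125 = 125
E.g. (1,3,3,3) → sorted (1,3,3,3): b_2=3>2, not a PF.
So 256 − 125 = 131 fail.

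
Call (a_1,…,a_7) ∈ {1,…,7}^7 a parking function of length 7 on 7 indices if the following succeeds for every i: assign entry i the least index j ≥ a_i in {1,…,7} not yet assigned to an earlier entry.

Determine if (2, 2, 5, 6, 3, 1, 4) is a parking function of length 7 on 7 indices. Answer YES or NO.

YES

Order a: b = (1, 2, 2, 3, 4, 5, 6).
  b_1=1 ≤ 1
  b_2=2 ≤ 2
  b_3=2 ≤ 3
  b_4=3 ≤ 4
  b_5=4 ≤ 5
  b_6=5 ≤ 6
  b_7=6 ≤ 7
All bounds hold ⇒ YES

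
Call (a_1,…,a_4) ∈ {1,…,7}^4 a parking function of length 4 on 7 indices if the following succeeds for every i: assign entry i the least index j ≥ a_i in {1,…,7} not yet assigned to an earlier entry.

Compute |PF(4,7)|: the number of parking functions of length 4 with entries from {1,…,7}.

2048

Count = 4·8^3 = 4×512 = 2048 (Pollak)
E.g. (5,5,3,1) → sorted (1,3,5,5): b_i ≤ 3+i ∀i, a PF.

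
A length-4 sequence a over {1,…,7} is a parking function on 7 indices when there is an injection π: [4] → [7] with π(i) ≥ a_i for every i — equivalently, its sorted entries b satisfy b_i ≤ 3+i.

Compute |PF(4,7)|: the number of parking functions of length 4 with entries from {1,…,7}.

2048

|PF(4,7)| = 4·8^3 = 4 · 512 = 2048 (Pollak)
E.g. (1,1,7,6) → sorted (1,1,6,7): b_i ≤ 3+i ∀i, a PF.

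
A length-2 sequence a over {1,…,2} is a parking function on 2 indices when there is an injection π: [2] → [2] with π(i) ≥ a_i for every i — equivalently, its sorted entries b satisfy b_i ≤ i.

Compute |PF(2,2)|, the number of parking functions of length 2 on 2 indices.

3

#PF = (2−2+1)·(2+1)^(2−1) = 1·3 = 3
Example (1,1) → sorted (1,1): b_i ≤ i ∀i, a PF.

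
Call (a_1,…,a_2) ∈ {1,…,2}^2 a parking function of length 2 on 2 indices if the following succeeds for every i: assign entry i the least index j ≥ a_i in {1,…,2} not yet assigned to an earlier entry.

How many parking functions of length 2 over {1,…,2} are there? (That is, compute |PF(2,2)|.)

Count = (2−2+1)·(2+1)^(2−1) = 1 · 3 = 3 (Konheim–Weiss)
Check (1,1) → sorted (1,1): b_i ≤ i ∀i, a PF.

3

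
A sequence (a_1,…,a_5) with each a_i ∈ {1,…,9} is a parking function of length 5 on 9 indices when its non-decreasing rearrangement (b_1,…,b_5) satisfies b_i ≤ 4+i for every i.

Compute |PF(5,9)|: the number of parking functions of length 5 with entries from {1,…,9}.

|PF| = (9−5+1)·(9+1)^(5−1) = 5×10000 = 50000
One tuple (6,4,3,7,7) → sorted (3,4,6,7,7): b_i ≤ 4+i ∀i, a PF.

50000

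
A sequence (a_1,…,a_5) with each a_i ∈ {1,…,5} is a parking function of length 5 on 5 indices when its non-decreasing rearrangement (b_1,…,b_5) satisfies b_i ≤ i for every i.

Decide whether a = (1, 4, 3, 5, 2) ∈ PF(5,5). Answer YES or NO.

Sorted: b = (1, 2, 3, 4, 5).
  b_1=1 ≤ 1
  b_2=2 ≤ 2
  b_3=3 ≤ 3
  b_4=4 ≤ 4
  b_5=5 ≤ 5
All bounds hold ⇒ YES

YES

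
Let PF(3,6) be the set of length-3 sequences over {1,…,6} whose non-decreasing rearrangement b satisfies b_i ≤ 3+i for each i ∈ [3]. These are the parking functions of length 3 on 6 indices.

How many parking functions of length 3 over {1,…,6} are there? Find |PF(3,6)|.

Count = (7−3)·7^(3−1) = 4 · 49 = 196 [KW]
E.g. (5,1,5) → sorted (1,5,5): b_i ≤ 3+i ∀i, a PF.

196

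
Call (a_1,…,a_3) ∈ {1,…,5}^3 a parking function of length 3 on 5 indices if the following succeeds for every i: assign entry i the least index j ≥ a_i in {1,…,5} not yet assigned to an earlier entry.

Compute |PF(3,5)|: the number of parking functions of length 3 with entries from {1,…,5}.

|PF(3,5)| = 3·6^2 = 3 · 36 = 108 (Pollak)
Check (2,3,5) → sorted (2,3,5): b_i ≤ 2+i ∀i, a PF.

108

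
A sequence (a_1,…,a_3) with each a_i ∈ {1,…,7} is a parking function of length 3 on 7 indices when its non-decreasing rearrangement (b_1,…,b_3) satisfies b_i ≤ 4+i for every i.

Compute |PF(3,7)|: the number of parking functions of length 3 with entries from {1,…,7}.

320

Count = (7−3+1)·(7+1)^(3−1) = 5·64 = 320 (Pollak)
Example (4,2,5) → sorted (2,4,5): b_i ≤ 4+i ∀i, a PF.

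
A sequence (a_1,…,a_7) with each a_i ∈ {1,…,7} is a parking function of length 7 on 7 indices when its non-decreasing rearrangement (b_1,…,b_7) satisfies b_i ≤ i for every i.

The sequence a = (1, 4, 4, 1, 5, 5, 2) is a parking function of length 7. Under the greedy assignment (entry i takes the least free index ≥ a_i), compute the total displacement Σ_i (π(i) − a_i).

6

Σπ = 28 ({1..7} each once); Σa = 1+4+4+1+5+5+2 = 22; disp = 28−22 = 6.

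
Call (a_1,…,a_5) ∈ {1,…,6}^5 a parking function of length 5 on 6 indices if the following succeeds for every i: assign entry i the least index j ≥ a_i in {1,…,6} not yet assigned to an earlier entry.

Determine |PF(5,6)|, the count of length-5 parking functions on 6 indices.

4802

#PF = 2·7^4 = 2 · 2401 = 4802 [KW]
Check (2,2,2,4,4) → sorted (2,2,2,4,4): b_i ≤ 1+i ∀i, a PF.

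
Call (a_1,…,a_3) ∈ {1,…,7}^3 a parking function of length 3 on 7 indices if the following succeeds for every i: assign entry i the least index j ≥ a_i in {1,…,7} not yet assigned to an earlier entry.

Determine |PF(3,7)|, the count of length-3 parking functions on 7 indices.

320

|PF(3,7)| = (8−3)·8^(3−1) = 5·64 = 320
One tuple (4,3,4) → sorted (3,4,4): b_i ≤ 4+i ∀i, a PF.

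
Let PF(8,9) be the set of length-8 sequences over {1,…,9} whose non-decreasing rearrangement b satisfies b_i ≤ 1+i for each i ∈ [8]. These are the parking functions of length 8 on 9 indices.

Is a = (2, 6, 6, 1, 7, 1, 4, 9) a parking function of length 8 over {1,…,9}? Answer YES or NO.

YES

Order a: b = (1, 1, 2, 4, 6, 6, 7, 9).
  b_1=1 ≤ 2
  b_2=1 ≤ 3
  b_3=2 ≤ 4
  b_4=4 ≤ 5
  b_5=6 ≤ 6
  b_6=6 ≤ 7
  b_7=7 ≤ 8
  b_8=9 ≤ 9
All bounds hold ⇒ YES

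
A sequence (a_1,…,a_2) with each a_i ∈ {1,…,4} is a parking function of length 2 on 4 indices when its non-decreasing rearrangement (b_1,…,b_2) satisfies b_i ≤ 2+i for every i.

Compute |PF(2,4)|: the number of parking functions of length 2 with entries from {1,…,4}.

15

#PF = 3·5^1 = 3×5 = 15 [KW]
Check (1,3) → sorted (1,3): b_i ≤ 2+i ∀i, a PF.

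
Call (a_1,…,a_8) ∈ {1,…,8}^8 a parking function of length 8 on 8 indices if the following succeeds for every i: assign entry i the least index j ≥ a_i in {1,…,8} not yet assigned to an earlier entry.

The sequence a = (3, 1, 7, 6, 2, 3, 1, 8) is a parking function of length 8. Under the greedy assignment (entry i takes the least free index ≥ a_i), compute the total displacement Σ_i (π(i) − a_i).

5

Σπ(i) = 1+…+8 = 36; Σa = 3+1+7+6+2+3+1+8 = 31; disp = 36−31 = 5.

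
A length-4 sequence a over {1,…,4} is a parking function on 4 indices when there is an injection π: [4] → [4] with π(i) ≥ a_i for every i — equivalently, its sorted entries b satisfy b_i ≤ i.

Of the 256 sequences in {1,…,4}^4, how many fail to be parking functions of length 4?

|PF| = (4−4+1)·(4+1)^(4−1) = 1×125 = 125 (Pollak)
Check (4,3,2,4) → sorted (2,3,4,4): b_1=2>1, not a PF.
4^4 − 125 = 256 − 125 = 131

131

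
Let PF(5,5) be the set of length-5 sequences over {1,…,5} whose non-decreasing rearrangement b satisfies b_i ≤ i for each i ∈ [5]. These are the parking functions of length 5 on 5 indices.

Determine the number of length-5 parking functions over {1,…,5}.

1296

|PF(5,5)| = (5+1−5)·(5+1)^{5−1} = 1 · 1296 = 1296 [KW]
E.g. (4,1,5,1,3) → sorted (1,1,3,4,5): b_i ≤ i ∀i, a PF.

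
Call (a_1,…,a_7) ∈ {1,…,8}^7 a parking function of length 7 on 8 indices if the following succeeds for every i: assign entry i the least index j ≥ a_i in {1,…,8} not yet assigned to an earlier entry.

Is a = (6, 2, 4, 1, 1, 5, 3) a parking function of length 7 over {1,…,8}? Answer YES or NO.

YES

Order a: b = (1, 1, 2, 3, 4, 5, 6).
  b_1=1 ≤ 2
  b_2=1 ≤ 3
  b_3=2 ≤ 4
  b_4=3 ≤ 5
  b_5=4 ≤ 6
  b_6=5 ≤ 7
  b_7=6 ≤ 8
All bounds hold ⇒ YES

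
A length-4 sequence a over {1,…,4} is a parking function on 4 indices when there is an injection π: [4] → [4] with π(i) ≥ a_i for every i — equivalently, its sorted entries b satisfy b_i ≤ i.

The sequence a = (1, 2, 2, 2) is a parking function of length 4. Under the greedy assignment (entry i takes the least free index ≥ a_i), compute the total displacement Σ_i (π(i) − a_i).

Σπ(i) = 1+…+4 = 10; Σa = 1+2+2+2 = 7; disp = 10−7 = 3.

3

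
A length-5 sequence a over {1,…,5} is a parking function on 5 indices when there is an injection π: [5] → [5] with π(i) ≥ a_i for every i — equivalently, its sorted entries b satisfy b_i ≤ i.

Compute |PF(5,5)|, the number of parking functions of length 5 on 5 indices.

|PF(5,5)| = (5−5+1)·(5+1)^(5−1) = 1×1296 = 1296 [KW]
Check (1,5,3,2,2) → sorted (1,2,2,3,5): b_i ≤ i ∀i, a PF.

1296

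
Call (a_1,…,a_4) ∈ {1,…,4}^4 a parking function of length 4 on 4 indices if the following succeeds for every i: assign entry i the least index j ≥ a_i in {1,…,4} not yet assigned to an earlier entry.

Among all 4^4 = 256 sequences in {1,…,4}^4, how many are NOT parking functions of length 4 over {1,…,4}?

131

Count = (4+1−4)·(4+1)^{4−1} = 1·125 = 125 (Konheim–Weiss)
One tuple (4,4,3,1) → sorted (1,3,4,4): b_2=3>2, not a PF.
Total 256; non-PF = 256−125 = 131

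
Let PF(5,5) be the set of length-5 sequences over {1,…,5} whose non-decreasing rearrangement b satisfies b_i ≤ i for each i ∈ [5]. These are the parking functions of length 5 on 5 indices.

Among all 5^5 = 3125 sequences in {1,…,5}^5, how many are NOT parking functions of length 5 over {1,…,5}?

1829

Count = 1·6^4 = 1·1296 = 1296 [KW]
E.g. (4,5,5,1,2) → sorted (1,2,4,5,5): b_3=4>3, not a PF.
5^5 − 1296 = 3125 − 1296 = 1829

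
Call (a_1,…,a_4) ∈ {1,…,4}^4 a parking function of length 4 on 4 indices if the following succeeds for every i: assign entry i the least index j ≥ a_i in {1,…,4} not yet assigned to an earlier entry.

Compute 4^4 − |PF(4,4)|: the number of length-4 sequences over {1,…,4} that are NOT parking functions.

131

|PF(4,4)| = (4+1−4)·(4+1)^{4−1} = 1 · 125 = 125
One tuple (4,3,3,3) → sorted (3,3,3,4): b_1=3>1, not a PF.
Total 256; non-PF = 256−125 = 131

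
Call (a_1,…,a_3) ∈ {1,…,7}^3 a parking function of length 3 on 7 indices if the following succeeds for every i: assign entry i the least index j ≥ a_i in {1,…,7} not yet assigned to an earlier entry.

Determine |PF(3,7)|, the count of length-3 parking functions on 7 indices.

320

|PF| = (8−3)·8^(3−1) = 5 · 64 = 320
Check (3,1,5) → sorted (1,3,5): b_i ≤ 4+i ∀i, a PF.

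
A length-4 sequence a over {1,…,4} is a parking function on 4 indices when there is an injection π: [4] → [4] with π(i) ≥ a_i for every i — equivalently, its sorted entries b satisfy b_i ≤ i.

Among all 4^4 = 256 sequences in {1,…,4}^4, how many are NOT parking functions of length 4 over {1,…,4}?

|PF(4,4)| = (5−4)·5^(4−1) = 1 · 125 = 125 (Pollak)
Example (3,2,3,4) → sorted (2,3,3,4): b_1=2>1, not a PF.
Total 256; non-PF = 256−125 = 131

131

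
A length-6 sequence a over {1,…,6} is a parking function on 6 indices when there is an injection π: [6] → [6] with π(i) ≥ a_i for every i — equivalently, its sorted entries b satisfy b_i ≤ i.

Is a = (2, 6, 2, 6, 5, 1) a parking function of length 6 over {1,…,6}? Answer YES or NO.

NO

Order a: b = (1, 2, 2, 5, 6, 6).
  b_1=1 ≤ 1
  b_2=2 ≤ 2
  b_3=2 ≤ 3
  b_4=5 > 4
  fails at i=4 ⇒ NO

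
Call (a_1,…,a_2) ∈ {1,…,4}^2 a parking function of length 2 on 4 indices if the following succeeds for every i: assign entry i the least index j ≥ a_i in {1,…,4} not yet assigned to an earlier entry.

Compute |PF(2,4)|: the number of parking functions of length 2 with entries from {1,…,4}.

|PF| = (4−2+1)·(4+1)^(2−1) = 3·5 = 15
Example (2,3) → sorted (2,3): b_i ≤ 2+i ∀i, a PF.

15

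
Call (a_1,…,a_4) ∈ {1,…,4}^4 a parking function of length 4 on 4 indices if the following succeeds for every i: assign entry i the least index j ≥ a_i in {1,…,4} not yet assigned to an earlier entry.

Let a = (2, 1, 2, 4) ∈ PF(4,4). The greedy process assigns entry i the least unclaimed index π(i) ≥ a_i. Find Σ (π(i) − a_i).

1

Σπ = 4·5/2 = 10 (π permutes [4]); Σa = 2+1+2+4 = 9; disp = 10−9 = 1.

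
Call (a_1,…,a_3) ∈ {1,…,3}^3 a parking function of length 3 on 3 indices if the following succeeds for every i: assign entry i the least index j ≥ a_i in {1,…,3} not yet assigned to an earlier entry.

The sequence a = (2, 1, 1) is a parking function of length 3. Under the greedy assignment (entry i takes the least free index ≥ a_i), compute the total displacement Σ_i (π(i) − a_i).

Σπ(i) = 1+…+3 = 6; Σa = 2+1+1 = 4; disp = 6−4 = 2.

2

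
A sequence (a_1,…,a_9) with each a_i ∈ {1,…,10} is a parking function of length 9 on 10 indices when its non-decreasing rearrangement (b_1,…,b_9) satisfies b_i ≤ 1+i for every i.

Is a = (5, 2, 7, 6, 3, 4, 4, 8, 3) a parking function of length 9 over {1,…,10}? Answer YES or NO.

Rearranged: b = (2, 3, 3, 4, 4, 5, 6, 7, 8).
  b_1=2 ≤ 2
  b_2=3 ≤ 3
  b_3=3 ≤ 4
  b_4=4 ≤ 5
  b_5=4 ≤ 6
  b_6=5 ≤ 7
  b_7=6 ≤ 8
  b_8=7 ≤ 9
  b_9=8 ≤ 10
All bounds hold ⇒ YES

YES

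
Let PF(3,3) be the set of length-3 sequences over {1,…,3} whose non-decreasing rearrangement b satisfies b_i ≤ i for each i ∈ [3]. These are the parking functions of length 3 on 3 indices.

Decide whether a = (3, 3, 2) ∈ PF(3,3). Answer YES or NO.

NO

Rearranged: b = (2, 3, 3).
  b_1=2 > 1
  fails at i=1 ⇒ NO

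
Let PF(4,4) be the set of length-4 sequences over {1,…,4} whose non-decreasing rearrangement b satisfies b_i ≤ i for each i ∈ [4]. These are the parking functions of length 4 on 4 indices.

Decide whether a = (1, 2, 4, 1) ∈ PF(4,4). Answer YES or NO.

YES

Sorted: b = (1, 1, 2, 4).
  b_1=1 ≤ 1
  b_2=1 ≤ 2
  b_3=2 ≤ 3
  b_4=4 ≤ 4
All bounds hold ⇒ YES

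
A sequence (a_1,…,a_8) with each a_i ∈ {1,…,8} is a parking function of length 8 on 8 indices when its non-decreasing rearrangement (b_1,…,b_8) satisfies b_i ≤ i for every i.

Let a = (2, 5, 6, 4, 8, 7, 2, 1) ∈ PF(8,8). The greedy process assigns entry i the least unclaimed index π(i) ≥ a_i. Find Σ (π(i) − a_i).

1

Σπ = 36 ({1..8} each once); Σa = 2+5+6+4+8+7+2+1 = 35; disp = 36−35 = 1.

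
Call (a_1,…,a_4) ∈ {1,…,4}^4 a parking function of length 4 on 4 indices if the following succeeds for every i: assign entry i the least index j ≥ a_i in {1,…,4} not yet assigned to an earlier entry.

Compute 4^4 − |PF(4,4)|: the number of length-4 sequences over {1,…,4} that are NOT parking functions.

|PF(4,4)| = (4+1−4)·(4+1)^{4−1} = 1 · 125 = 125 [KW]
Example (3,4,3,4) → sorted (3,3,4,4): b_1=3>1, not a PF.
So 256 − 125 = 131 fail.

131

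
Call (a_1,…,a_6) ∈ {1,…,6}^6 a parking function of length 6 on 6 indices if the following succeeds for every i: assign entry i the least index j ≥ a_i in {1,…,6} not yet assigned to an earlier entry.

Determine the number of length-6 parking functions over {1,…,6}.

16807

Count = (7−6)·7^(6−1) = 1×16807 = 16807 (Pollak)
Example (3,3,3,2,3,1) → sorted (1,2,3,3,3,3): b_i ≤ i ∀i, a PF.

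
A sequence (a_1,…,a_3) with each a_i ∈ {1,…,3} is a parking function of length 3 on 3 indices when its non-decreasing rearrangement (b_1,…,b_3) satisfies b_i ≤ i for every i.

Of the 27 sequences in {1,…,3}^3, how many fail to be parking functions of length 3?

11

|PF| = (4−3)·4^(3−1) = 1×16 = 16
Check (2,3,2) → sorted (2,2,3): b_1=2>1, not a PF.
3^3 − 16 = 27 − 16 = 11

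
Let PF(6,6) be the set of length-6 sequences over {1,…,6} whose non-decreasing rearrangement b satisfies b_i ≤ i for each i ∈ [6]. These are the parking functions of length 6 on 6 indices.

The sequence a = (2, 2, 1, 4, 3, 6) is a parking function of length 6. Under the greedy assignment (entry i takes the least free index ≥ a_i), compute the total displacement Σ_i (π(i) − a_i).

3

Σπ = 21 ({1..6} each once); Σa = 2+2+1+4+3+6 = 18; disp = 21−18 = 3.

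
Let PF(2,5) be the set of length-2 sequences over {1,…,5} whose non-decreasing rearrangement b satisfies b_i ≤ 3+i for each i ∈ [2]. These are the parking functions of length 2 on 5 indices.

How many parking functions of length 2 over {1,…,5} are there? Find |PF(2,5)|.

24

#PF = (5−2+1)·(5+1)^(2−1) = 4×6 = 24 (Konheim–Weiss)
One tuple (5,3) → sorted (3,5): b_i ≤ 3+i ∀i, a PF.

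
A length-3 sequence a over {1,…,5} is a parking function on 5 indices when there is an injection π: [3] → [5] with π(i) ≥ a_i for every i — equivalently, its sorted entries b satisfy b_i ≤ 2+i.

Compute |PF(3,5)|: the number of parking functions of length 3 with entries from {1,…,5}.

108

|PF| = (5−3+1)·(5+1)^(3−1) = 3·36 = 108 [KW]
E.g. (4,3,2) → sorted (2,3,4): b_i ≤ 2+i ∀i, a PF.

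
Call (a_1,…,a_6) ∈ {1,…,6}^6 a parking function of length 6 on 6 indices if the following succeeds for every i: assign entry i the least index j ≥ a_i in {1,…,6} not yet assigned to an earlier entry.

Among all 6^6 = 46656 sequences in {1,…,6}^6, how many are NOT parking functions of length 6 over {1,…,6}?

29849

|PF| = (6+1−6)·(6+1)^{6−1} = 1 · 16807 = 16807 (Konheim–Weiss)
E.g. (3,4,4,6,5,3) → sorted (3,3,4,4,5,6): b_1=3>1, not a PF.
6^6 − 16807 = 46656 − 16807 = 29849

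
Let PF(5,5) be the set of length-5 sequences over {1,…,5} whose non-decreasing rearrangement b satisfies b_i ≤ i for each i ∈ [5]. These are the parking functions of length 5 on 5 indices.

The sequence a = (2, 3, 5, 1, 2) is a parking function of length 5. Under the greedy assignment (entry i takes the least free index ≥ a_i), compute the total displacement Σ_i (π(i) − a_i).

Σπ = 15 ({1..5} each once); Σa = 2+3+5+1+2 = 13; disp = 15−13 = 2.

2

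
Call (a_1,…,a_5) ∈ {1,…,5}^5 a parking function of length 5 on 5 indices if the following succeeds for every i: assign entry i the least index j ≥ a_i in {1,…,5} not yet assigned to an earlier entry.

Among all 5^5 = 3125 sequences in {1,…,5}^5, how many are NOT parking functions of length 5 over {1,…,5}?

1829

|PF(5,5)| = (6−5)·6^(5−1) = 1×1296 = 1296 (Konheim–Weiss)
Check (3,3,3,2,4) → sorted (2,3,3,3,4): b_1=2>1, not a PF.
Total 3125; non-PF = 3125−1296 = 1829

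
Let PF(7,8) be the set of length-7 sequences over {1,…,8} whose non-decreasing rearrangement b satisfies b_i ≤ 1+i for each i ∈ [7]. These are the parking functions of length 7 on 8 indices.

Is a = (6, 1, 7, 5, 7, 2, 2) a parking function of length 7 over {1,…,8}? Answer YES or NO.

Order a: b = (1, 2, 2, 5, 6, 7, 7).
  b_1=1 ≤ 2
  b_2=2 ≤ 3
  b_3=2 ≤ 4
  b_4=5 ≤ 5
  b_5=6 ≤ 6
  b_6=7 ≤ 7
  b_7=7 ≤ 8
All bounds hold ⇒ YES

YES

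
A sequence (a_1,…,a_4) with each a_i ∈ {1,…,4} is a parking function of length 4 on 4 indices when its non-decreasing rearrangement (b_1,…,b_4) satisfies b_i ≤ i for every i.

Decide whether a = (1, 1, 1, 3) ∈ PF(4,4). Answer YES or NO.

Rearranged: b = (1, 1, 1, 3).
  b_1=1 ≤ 1
  b_2=1 ≤ 2
  b_3=1 ≤ 3
  b_4=3 ≤ 4
All bounds hold ⇒ YES

YES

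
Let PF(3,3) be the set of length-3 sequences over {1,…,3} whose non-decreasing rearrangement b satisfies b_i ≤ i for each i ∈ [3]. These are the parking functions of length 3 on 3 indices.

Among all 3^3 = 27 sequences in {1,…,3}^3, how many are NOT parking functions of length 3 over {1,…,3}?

#PF = (3−3+1)·(3+1)^(3−1) = 1 · 16 = 16
Example (3,3,1) → sorted (1,3,3): b_2=3>2, not a PF.
Total 27; non-PF = 27−16 = 11

11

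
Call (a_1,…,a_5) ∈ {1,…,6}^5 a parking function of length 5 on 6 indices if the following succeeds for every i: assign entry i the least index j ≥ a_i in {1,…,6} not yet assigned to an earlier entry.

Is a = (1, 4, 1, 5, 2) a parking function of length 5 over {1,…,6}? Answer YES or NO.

YES

Order a: b = (1, 1, 2, 4, 5).
  b_1=1 ≤ 2
  b_2=1 ≤ 3
  b_3=2 ≤ 4
  b_4=4 ≤ 5
  b_5=5 ≤ 6
All bounds hold ⇒ YES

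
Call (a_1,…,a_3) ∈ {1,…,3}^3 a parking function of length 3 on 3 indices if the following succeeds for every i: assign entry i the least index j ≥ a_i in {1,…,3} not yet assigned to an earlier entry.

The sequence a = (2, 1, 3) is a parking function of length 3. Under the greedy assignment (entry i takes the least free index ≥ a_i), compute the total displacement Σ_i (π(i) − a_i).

0

Σπ(i) = 1+…+3 = 6; Σa = 2+1+3 = 6; disp = 6−6 = 0.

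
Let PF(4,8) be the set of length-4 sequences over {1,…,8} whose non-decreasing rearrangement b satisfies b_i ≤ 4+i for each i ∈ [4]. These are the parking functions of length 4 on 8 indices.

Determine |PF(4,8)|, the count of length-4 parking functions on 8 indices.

#PF = 5·9^3 = 5·729 = 3645 (Pollak)
E.g. (3,6,1,5) → sorted (1,3,5,6): b_i ≤ 4+i ∀i, a PF.

3645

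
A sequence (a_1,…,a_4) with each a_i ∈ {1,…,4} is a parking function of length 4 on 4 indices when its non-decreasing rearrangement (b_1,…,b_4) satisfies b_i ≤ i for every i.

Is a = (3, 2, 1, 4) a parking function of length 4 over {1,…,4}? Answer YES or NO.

Order a: b = (1, 2, 3, 4).
  b_1=1 ≤ 1
  b_2=2 ≤ 2
  b_3=3 ≤ 3
  b_4=4 ≤ 4
All bounds hold ⇒ YES

YES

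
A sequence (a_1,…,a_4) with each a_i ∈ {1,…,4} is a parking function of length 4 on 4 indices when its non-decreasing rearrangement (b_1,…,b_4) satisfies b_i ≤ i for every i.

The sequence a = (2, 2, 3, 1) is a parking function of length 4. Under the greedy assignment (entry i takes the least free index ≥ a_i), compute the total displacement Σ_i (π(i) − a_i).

2

Σπ = 10 ({1..4} each once); Σa = 2+2+3+1 = 8; disp = 10−8 = 2.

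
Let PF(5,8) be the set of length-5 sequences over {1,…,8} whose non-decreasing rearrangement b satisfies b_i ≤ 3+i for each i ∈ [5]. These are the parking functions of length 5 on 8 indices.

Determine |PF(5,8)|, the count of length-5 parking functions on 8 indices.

|PF| = (8−5+1)·(8+1)^(5−1) = 4·6561 = 26244 (Pollak)
Example (6,1,5,2,2) → sorted (1,2,2,5,6): b_i ≤ 3+i ∀i, a PF.

26244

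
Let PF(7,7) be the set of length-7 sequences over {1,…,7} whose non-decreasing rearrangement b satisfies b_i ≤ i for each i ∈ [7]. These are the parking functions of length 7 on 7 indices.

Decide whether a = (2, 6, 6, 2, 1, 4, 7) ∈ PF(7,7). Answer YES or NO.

NO

Rearranged: b = (1, 2, 2, 4, 6, 6, 7).
  b_1=1 ≤ 1
  b_2=2 ≤ 2
  b_3=2 ≤ 3
  b_4=4 ≤ 4
  b_5=6 > 5
  fails at i=5 ⇒ NO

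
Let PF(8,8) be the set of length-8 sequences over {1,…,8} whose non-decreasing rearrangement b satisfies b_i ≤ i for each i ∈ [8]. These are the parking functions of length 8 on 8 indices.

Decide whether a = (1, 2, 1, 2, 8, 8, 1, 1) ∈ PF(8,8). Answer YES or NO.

NO

Sorted: b = (1, 1, 1, 1, 2, 2, 8, 8).
  b_1=1 ≤ 1
  b_2=1 ≤ 2
  b_3=1 ≤ 3
  b_4=1 ≤ 4
  b_5=2 ≤ 5
  b_6=2 ≤ 6
  b_7=8 > 7
  fails at i=7 ⇒ NO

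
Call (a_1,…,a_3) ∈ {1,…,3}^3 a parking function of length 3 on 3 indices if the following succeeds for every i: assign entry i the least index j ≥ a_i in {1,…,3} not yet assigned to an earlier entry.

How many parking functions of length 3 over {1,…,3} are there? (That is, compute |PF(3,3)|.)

16

|PF| = (3−3+1)·(3+1)^(3−1) = 1·16 = 16 (Pollak)
E.g. (1,2,3) → sorted (1,2,3): b_i ≤ i ∀i, a PF.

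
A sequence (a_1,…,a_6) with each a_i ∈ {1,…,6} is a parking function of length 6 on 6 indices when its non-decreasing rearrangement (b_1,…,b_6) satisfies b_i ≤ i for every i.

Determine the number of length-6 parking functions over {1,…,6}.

16807

|PF| = (6+1−6)·(6+1)^{6−1} = 1×16807 = 16807
Check (3,4,1,6,3,2) → sorted (1,2,3,3,4,6): b_i ≤ i ∀i, a PF.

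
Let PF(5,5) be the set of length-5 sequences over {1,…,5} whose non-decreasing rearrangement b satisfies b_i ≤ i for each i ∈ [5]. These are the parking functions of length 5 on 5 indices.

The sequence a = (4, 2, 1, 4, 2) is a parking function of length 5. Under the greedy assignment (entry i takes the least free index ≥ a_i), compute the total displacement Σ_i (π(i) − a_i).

2

Σπ = 15 ({1..5} each once); Σa = 4+2+1+4+2 = 13; disp = 15−13 = 2.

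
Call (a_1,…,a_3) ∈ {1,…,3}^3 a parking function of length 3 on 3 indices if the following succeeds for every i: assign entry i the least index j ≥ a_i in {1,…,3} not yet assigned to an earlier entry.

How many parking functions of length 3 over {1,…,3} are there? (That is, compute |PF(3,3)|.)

#PF = 1·4^2 = 1·16 = 16 [KW]
Example (1,2,1) → sorted (1,1,2): b_i ≤ i ∀i, a PF.

16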